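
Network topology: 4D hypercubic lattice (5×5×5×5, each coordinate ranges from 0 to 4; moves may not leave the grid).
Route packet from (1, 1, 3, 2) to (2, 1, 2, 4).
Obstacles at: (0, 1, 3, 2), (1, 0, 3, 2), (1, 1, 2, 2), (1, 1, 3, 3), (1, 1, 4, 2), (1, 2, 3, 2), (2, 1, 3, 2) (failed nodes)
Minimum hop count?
6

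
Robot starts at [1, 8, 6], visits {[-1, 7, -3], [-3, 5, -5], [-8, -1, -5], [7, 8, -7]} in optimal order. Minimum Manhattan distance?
49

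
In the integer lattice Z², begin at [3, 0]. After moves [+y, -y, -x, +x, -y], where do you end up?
(3, -1)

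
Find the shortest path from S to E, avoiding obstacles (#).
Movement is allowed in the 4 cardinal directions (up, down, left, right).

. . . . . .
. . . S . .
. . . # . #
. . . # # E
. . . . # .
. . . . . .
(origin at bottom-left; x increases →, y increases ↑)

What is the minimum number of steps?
10
(one shortest path: (3, 4) → (2, 4) → (2, 3) → (2, 2) → (2, 1) → (3, 1) → (3, 0) → (4, 0) → (5, 0) → (5, 1) → (5, 2))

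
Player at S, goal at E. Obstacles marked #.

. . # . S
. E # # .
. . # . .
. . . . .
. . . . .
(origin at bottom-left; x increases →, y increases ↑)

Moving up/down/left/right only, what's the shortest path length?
8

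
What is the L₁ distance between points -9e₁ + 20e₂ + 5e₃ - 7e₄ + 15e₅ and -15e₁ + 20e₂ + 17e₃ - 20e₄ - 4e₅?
50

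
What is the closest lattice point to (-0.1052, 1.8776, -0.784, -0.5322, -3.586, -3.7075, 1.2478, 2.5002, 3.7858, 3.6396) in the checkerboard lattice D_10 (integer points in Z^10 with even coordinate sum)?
(0, 2, -1, -1, -4, -4, 1, 3, 4, 4)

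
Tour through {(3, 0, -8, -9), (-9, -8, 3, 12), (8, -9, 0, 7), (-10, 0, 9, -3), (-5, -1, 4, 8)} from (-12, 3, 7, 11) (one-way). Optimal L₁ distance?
123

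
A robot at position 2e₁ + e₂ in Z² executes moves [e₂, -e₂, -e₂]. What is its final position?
(2, 0)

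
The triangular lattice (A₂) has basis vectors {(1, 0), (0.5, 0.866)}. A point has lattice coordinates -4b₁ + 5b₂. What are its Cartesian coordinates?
(-1.5, 4.33)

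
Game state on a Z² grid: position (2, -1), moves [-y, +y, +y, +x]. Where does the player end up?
(3, 0)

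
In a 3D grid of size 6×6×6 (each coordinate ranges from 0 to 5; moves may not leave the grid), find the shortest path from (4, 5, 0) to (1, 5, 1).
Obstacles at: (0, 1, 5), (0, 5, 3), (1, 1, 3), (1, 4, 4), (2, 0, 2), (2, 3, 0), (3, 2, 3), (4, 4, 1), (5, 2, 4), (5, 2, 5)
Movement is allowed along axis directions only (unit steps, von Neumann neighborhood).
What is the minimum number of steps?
4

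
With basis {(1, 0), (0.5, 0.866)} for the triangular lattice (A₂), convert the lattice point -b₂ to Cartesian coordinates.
(-0.5, -0.866)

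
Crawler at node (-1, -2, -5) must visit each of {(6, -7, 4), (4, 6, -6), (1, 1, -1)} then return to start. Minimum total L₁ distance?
66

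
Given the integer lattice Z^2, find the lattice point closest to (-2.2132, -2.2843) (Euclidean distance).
(-2, -2)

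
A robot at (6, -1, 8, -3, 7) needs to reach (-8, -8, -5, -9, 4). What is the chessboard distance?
14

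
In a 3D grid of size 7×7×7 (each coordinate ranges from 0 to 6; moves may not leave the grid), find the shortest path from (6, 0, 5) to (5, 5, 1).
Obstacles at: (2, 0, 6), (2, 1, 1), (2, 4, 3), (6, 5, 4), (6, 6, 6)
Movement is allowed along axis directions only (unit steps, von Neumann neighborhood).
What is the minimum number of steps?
10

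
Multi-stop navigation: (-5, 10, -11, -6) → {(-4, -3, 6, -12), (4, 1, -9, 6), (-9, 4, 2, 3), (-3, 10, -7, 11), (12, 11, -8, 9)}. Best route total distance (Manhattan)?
125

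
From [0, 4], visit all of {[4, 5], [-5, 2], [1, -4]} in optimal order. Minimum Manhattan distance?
29
(one optimal route: (0, 4) → (4, 5) → (-5, 2) → (1, -4))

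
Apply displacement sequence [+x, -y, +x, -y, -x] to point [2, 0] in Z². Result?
(3, -2)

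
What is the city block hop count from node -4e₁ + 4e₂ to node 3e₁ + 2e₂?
9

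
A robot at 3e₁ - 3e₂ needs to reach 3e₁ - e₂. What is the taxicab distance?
2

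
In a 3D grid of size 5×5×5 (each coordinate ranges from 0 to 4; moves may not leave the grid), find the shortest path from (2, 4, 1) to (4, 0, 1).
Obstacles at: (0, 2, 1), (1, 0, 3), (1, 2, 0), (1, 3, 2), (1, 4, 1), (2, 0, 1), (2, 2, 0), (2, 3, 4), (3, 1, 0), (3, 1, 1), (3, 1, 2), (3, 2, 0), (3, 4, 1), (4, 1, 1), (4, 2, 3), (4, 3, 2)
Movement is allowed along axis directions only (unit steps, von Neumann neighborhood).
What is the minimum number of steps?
8
(one shortest path: (2, 4, 1) → (2, 3, 1) → (3, 3, 1) → (4, 3, 1) → (4, 2, 1) → (4, 2, 0) → (4, 1, 0) → (4, 0, 0) → (4, 0, 1))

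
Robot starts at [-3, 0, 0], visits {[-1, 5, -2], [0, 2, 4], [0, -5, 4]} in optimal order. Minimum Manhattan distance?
26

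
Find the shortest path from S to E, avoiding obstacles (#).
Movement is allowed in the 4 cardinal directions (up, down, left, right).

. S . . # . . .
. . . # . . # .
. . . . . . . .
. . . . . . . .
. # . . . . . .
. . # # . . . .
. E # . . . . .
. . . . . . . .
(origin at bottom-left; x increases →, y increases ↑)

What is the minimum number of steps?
8
(one shortest path: (1, 7) → (0, 7) → (0, 6) → (0, 5) → (0, 4) → (0, 3) → (0, 2) → (1, 2) → (1, 1))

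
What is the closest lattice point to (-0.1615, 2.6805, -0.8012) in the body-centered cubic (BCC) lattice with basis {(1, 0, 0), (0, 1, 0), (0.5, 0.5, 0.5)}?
(0, 3, -1)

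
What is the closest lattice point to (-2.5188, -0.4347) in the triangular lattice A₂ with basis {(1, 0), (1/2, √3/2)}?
(-2.5, -0.866)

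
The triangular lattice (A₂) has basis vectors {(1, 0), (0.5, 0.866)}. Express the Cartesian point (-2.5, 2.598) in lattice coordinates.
-4b₁ + 3b₂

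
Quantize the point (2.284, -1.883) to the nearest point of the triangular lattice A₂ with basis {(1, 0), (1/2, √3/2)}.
(2, -1.732)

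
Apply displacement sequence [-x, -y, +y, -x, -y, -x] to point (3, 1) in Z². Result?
(0, 0)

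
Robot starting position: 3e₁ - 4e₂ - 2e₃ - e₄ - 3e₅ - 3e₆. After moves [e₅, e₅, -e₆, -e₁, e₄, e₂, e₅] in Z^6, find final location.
(2, -3, -2, 0, 0, -4)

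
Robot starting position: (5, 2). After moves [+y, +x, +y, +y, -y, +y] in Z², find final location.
(6, 5)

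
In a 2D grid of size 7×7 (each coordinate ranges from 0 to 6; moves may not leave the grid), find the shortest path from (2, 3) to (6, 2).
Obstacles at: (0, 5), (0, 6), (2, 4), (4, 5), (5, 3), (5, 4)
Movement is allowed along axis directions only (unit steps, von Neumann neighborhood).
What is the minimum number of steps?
5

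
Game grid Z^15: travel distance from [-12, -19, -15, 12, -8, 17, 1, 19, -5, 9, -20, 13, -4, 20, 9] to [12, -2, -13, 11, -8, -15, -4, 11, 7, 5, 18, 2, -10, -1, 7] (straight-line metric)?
64.7225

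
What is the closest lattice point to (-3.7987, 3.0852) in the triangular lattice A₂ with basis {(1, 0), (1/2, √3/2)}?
(-4, 3.464)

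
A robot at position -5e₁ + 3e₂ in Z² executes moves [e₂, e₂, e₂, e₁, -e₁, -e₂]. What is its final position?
(-5, 5)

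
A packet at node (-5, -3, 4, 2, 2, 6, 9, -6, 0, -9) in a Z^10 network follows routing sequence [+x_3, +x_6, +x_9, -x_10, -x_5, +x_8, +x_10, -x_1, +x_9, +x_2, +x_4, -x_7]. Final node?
(-6, -2, 5, 3, 1, 7, 8, -5, 2, -9)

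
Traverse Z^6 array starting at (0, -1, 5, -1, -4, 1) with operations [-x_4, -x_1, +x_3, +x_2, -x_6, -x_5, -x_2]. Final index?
(-1, -1, 6, -2, -5, 0)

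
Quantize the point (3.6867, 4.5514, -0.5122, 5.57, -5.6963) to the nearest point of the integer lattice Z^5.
(4, 5, -1, 6, -6)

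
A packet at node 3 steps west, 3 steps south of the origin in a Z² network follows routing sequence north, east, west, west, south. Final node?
(-4, -3)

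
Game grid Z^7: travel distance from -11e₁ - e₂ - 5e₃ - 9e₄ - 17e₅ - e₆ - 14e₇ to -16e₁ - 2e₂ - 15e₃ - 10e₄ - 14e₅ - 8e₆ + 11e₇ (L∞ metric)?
25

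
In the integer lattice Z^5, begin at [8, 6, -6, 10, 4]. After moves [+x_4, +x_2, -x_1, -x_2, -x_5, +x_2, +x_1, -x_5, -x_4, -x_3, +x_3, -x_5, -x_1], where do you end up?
(7, 7, -6, 10, 1)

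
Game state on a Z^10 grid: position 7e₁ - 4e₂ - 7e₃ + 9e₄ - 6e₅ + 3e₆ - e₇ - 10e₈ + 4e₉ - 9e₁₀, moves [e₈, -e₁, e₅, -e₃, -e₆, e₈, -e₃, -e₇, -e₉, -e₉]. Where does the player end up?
(6, -4, -9, 9, -5, 2, -2, -8, 2, -9)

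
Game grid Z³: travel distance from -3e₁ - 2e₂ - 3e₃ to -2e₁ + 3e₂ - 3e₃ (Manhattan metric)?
6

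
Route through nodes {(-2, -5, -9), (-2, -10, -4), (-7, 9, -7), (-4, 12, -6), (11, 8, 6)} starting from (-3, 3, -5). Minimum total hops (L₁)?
84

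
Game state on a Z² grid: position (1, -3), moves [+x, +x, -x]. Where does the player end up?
(2, -3)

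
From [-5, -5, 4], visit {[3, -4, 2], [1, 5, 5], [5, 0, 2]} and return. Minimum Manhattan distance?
46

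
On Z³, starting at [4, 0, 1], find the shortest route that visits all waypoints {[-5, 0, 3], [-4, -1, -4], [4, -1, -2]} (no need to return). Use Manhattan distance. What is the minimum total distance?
23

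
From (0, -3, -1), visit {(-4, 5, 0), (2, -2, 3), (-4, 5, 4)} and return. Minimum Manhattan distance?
38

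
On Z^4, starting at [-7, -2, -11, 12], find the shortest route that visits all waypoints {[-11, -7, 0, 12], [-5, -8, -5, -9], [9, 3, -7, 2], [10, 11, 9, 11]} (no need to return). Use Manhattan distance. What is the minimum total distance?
125
(one optimal route: (-7, -2, -11, 12) → (-11, -7, 0, 12) → (-5, -8, -5, -9) → (9, 3, -7, 2) → (10, 11, 9, 11))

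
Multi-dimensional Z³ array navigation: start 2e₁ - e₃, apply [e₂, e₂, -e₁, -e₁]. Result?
(0, 2, -1)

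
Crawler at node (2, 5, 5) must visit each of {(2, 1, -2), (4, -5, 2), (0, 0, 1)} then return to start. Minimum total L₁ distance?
42
(one optimal route: (2, 5, 5) → (2, 1, -2) → (0, 0, 1) → (4, -5, 2) → (2, 5, 5))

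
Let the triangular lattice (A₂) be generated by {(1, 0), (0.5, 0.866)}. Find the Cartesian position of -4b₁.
(-4, 0)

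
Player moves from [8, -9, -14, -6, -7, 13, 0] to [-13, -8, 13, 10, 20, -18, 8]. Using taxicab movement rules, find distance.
131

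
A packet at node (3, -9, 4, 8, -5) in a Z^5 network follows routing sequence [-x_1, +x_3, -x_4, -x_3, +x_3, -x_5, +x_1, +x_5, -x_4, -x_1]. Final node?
(2, -9, 5, 6, -5)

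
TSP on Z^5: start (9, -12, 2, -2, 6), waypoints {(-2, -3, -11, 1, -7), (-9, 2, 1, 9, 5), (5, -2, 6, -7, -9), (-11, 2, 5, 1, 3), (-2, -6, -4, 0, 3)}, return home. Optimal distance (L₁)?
182
(one optimal route: (9, -12, 2, -2, 6) → (-9, 2, 1, 9, 5) → (-11, 2, 5, 1, 3) → (-2, -6, -4, 0, 3) → (-2, -3, -11, 1, -7) → (5, -2, 6, -7, -9) → (9, -12, 2, -2, 6))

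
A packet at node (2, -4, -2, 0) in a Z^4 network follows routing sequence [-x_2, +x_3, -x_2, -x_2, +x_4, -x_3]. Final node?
(2, -7, -2, 1)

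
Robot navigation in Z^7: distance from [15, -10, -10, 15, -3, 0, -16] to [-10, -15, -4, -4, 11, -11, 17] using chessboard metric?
33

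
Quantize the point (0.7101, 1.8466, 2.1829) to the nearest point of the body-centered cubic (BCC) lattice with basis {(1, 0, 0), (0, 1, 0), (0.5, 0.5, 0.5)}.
(1, 2, 2)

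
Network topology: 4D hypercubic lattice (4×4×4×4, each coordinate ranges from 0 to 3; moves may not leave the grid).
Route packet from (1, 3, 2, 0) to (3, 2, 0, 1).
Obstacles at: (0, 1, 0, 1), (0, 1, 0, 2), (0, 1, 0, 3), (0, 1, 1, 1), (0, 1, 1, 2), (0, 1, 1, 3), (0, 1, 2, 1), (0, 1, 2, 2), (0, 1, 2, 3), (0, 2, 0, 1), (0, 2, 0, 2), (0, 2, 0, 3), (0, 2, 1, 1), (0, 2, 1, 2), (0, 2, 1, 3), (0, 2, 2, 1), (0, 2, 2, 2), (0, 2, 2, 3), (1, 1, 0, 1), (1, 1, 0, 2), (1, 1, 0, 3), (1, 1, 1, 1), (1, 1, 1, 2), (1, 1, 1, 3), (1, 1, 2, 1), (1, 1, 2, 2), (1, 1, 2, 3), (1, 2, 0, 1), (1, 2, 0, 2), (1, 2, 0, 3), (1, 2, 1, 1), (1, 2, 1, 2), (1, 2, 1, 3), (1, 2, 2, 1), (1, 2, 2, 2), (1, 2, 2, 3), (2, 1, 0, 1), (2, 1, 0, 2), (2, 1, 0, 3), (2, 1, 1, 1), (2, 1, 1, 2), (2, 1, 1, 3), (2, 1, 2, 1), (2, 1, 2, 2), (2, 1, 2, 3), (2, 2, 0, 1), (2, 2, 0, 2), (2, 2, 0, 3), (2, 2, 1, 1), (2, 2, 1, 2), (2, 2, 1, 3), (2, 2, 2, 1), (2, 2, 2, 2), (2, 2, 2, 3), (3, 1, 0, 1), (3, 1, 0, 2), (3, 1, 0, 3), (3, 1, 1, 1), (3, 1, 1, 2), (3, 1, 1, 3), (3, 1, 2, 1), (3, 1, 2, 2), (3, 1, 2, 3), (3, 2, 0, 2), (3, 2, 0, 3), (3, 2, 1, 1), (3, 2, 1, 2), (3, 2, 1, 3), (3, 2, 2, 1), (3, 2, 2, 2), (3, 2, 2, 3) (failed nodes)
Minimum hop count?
6
(one shortest path: (1, 3, 2, 0) → (2, 3, 2, 0) → (3, 3, 2, 0) → (3, 2, 2, 0) → (3, 2, 1, 0) → (3, 2, 0, 0) → (3, 2, 0, 1))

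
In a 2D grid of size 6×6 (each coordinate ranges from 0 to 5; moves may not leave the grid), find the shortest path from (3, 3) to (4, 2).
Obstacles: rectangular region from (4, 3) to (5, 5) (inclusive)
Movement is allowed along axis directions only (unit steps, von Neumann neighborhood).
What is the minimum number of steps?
2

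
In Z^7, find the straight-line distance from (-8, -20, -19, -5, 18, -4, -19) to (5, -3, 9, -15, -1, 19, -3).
49.8799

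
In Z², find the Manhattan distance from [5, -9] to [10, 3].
17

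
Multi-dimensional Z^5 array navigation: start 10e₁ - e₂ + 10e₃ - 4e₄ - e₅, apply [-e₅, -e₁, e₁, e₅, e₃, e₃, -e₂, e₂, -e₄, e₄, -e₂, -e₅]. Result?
(10, -2, 12, -4, -2)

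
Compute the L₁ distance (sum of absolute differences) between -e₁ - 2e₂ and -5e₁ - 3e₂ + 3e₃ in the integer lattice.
8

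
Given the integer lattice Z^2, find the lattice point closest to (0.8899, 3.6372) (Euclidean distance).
(1, 4)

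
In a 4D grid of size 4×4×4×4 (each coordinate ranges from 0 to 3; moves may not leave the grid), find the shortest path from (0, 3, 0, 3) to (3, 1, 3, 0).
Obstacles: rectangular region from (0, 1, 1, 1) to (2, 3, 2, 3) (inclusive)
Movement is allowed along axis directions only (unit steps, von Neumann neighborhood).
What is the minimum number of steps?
11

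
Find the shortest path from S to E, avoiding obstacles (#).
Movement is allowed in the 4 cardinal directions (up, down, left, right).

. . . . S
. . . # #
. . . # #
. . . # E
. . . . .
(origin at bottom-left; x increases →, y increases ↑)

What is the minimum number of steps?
9
(one shortest path: (4, 4) → (3, 4) → (2, 4) → (2, 3) → (2, 2) → (2, 1) → (2, 0) → (3, 0) → (4, 0) → (4, 1))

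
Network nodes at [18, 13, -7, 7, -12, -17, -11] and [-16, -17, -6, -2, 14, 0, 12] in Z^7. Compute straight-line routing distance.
60.2661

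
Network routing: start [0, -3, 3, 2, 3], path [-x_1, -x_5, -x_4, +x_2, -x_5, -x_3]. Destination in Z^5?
(-1, -2, 2, 1, 1)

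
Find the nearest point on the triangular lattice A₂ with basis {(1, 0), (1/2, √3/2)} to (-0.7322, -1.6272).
(-1, -1.732)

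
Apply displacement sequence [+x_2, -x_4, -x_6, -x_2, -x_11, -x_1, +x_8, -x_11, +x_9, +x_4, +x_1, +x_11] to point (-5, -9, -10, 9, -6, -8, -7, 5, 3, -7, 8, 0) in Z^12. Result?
(-5, -9, -10, 9, -6, -9, -7, 6, 4, -7, 7, 0)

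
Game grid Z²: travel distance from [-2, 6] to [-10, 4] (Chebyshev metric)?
8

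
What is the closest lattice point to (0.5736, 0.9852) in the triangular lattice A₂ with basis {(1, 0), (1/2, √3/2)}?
(0.5, 0.866)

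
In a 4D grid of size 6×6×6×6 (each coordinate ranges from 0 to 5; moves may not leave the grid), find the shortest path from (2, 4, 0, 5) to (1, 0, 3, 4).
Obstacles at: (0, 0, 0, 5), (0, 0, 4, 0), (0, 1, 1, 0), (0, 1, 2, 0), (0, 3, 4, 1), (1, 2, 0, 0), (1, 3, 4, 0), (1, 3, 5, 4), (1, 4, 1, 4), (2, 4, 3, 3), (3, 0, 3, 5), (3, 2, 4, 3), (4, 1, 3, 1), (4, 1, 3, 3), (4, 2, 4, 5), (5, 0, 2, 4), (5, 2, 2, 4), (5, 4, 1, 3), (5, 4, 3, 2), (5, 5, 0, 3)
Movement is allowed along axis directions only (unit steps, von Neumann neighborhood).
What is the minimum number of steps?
9
(one shortest path: (2, 4, 0, 5) → (1, 4, 0, 5) → (1, 3, 0, 5) → (1, 2, 0, 5) → (1, 1, 0, 5) → (1, 0, 0, 5) → (1, 0, 1, 5) → (1, 0, 2, 5) → (1, 0, 3, 5) → (1, 0, 3, 4))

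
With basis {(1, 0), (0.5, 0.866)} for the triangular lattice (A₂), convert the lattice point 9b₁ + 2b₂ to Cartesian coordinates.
(10, 1.732)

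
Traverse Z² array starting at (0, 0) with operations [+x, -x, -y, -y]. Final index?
(0, -2)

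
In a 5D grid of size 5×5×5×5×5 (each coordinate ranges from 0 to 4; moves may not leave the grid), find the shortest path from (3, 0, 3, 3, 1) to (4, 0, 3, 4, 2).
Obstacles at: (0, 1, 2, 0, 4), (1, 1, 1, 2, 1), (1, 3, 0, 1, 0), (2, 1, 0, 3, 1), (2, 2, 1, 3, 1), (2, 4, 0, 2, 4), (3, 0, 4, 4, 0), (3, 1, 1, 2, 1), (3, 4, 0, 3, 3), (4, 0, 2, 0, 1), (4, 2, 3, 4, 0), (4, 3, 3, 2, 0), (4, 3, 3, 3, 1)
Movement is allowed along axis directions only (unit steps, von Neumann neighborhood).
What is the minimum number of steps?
3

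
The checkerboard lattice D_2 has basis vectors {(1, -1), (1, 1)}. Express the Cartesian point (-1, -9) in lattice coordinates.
4b₁ - 5b₂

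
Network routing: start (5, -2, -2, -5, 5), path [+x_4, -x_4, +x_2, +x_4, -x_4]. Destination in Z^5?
(5, -1, -2, -5, 5)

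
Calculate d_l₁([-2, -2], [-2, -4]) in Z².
2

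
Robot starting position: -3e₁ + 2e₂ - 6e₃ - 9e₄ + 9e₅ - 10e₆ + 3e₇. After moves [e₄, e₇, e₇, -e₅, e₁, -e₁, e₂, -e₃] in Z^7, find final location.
(-3, 3, -7, -8, 8, -10, 5)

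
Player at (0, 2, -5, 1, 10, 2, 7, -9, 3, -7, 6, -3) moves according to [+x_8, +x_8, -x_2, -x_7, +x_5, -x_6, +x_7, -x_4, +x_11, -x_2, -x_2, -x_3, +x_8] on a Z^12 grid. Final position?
(0, -1, -6, 0, 11, 1, 7, -6, 3, -7, 7, -3)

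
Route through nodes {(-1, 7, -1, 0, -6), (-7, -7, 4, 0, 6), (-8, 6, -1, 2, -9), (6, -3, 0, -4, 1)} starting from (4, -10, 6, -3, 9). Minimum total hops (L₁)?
94
(one optimal route: (4, -10, 6, -3, 9) → (-7, -7, 4, 0, 6) → (6, -3, 0, -4, 1) → (-1, 7, -1, 0, -6) → (-8, 6, -1, 2, -9))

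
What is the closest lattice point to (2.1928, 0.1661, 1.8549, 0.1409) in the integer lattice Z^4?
(2, 0, 2, 0)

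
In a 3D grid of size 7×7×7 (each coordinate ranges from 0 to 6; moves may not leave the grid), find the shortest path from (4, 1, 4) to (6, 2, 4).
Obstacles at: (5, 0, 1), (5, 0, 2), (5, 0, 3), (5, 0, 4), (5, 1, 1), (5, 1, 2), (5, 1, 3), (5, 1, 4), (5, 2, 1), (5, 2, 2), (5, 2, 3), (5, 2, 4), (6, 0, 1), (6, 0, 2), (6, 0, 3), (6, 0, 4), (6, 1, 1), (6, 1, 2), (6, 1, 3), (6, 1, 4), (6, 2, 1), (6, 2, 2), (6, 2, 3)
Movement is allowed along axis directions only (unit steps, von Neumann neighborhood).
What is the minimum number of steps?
5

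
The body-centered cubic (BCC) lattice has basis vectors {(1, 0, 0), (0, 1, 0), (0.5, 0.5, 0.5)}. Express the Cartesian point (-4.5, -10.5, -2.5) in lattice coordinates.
-2b₁ - 8b₂ - 5b₃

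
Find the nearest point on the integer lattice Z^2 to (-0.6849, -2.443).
(-1, -2)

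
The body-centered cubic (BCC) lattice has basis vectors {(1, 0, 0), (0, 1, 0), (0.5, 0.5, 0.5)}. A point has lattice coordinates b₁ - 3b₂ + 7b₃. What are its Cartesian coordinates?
(4.5, 0.5, 3.5)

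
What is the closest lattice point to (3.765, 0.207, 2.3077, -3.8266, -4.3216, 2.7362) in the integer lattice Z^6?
(4, 0, 2, -4, -4, 3)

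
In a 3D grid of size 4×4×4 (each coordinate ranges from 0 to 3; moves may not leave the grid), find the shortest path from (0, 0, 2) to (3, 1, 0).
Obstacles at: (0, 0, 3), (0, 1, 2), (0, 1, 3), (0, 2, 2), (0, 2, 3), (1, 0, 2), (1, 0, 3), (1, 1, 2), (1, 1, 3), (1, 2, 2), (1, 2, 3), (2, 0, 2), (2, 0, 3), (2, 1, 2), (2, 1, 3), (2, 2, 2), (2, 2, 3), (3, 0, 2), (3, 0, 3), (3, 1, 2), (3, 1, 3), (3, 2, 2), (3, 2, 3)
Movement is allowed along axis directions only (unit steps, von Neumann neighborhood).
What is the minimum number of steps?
6
(one shortest path: (0, 0, 2) → (0, 0, 1) → (1, 0, 1) → (2, 0, 1) → (3, 0, 1) → (3, 1, 1) → (3, 1, 0))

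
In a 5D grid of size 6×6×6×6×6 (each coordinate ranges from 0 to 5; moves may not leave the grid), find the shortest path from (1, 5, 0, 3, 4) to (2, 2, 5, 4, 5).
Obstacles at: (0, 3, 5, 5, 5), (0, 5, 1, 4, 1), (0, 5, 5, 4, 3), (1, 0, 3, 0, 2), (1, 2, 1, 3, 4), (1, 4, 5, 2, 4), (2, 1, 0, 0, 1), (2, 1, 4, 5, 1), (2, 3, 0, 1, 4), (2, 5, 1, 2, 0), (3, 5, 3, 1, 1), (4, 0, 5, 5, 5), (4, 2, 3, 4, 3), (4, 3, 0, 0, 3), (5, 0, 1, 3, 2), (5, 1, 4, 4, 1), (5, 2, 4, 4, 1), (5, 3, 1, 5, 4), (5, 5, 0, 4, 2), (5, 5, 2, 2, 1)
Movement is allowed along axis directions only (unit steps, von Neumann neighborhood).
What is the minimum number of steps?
11
(one shortest path: (1, 5, 0, 3, 4) → (2, 5, 0, 3, 4) → (2, 4, 0, 3, 4) → (2, 3, 0, 3, 4) → (2, 2, 0, 3, 4) → (2, 2, 1, 3, 4) → (2, 2, 2, 3, 4) → (2, 2, 3, 3, 4) → (2, 2, 4, 3, 4) → (2, 2, 5, 3, 4) → (2, 2, 5, 4, 4) → (2, 2, 5, 4, 5))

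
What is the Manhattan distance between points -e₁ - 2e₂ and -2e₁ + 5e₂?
8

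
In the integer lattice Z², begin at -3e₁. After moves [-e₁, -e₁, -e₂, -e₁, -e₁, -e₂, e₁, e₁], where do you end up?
(-5, -2)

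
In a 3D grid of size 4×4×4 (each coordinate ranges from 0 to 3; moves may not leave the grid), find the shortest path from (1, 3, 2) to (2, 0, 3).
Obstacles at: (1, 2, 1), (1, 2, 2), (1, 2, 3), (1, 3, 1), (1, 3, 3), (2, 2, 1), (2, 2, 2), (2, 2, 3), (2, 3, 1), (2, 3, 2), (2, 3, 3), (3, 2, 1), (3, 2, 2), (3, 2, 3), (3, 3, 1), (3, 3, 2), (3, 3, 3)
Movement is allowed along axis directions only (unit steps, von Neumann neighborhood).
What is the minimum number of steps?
7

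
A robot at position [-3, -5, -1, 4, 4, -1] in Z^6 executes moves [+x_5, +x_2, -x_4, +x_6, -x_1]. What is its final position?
(-4, -4, -1, 3, 5, 0)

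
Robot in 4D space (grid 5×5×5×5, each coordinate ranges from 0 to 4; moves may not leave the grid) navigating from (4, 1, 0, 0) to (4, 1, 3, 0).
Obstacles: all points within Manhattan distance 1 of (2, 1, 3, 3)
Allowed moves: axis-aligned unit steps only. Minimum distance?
3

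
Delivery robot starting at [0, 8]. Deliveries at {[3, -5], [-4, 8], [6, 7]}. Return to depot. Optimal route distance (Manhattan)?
46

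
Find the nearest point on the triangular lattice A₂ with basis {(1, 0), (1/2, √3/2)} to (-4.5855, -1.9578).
(-5, -1.732)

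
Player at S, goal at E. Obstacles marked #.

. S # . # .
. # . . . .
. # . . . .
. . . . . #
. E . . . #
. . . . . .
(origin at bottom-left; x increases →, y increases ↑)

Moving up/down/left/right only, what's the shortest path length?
6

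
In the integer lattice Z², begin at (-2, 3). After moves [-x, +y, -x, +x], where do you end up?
(-3, 4)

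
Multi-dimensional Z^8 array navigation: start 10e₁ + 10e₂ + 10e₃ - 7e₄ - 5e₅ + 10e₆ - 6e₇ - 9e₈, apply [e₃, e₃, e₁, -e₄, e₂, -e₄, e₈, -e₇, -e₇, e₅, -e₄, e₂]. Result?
(11, 12, 12, -10, -4, 10, -8, -8)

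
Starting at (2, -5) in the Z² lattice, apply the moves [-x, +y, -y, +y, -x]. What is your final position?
(0, -4)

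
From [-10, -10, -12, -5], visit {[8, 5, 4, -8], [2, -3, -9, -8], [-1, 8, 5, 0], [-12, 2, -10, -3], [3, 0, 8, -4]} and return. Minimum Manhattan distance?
142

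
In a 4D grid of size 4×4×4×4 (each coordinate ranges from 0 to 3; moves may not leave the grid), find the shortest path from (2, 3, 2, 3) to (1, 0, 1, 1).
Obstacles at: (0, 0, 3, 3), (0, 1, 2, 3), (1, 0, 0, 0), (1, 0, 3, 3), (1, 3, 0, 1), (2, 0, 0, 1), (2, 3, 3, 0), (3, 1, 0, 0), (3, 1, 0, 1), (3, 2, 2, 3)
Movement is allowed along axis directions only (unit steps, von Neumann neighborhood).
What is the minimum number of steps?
7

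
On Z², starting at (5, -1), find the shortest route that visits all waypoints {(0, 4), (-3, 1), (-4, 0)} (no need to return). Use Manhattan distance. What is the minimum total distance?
18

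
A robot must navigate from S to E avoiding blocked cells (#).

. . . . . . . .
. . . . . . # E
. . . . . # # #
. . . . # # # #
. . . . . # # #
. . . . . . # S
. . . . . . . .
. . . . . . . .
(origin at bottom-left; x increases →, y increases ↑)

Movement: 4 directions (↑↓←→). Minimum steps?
16
(one shortest path: (7, 2) → (7, 1) → (6, 1) → (5, 1) → (4, 1) → (3, 1) → (3, 2) → (3, 3) → (3, 4) → (3, 5) → (4, 5) → (4, 6) → (5, 6) → (5, 7) → (6, 7) → (7, 7) → (7, 6))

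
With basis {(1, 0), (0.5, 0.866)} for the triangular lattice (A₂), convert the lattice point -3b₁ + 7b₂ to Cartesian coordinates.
(0.5, 6.062)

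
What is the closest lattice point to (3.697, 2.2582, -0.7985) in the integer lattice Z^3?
(4, 2, -1)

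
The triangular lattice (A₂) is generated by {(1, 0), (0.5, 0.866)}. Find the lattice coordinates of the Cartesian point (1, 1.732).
2b₂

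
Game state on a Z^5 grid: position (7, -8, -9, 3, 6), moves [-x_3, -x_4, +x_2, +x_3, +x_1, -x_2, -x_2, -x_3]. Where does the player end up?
(8, -9, -10, 2, 6)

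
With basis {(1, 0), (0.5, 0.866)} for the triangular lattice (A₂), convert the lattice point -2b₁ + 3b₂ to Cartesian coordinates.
(-0.5, 2.598)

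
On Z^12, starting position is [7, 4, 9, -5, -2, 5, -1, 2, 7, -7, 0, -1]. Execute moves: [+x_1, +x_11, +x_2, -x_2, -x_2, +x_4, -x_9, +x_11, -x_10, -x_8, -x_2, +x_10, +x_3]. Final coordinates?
(8, 2, 10, -4, -2, 5, -1, 1, 6, -7, 2, -1)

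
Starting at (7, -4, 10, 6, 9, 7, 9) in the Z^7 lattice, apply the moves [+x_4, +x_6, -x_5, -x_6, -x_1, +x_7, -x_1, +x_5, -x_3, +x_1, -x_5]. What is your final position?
(6, -4, 9, 7, 8, 7, 10)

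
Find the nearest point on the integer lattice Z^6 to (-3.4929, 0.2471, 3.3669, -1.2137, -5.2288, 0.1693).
(-3, 0, 3, -1, -5, 0)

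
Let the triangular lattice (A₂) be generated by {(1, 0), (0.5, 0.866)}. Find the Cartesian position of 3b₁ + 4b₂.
(5, 3.464)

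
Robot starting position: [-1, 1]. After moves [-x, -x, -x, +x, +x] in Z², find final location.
(-2, 1)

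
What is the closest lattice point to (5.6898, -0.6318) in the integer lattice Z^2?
(6, -1)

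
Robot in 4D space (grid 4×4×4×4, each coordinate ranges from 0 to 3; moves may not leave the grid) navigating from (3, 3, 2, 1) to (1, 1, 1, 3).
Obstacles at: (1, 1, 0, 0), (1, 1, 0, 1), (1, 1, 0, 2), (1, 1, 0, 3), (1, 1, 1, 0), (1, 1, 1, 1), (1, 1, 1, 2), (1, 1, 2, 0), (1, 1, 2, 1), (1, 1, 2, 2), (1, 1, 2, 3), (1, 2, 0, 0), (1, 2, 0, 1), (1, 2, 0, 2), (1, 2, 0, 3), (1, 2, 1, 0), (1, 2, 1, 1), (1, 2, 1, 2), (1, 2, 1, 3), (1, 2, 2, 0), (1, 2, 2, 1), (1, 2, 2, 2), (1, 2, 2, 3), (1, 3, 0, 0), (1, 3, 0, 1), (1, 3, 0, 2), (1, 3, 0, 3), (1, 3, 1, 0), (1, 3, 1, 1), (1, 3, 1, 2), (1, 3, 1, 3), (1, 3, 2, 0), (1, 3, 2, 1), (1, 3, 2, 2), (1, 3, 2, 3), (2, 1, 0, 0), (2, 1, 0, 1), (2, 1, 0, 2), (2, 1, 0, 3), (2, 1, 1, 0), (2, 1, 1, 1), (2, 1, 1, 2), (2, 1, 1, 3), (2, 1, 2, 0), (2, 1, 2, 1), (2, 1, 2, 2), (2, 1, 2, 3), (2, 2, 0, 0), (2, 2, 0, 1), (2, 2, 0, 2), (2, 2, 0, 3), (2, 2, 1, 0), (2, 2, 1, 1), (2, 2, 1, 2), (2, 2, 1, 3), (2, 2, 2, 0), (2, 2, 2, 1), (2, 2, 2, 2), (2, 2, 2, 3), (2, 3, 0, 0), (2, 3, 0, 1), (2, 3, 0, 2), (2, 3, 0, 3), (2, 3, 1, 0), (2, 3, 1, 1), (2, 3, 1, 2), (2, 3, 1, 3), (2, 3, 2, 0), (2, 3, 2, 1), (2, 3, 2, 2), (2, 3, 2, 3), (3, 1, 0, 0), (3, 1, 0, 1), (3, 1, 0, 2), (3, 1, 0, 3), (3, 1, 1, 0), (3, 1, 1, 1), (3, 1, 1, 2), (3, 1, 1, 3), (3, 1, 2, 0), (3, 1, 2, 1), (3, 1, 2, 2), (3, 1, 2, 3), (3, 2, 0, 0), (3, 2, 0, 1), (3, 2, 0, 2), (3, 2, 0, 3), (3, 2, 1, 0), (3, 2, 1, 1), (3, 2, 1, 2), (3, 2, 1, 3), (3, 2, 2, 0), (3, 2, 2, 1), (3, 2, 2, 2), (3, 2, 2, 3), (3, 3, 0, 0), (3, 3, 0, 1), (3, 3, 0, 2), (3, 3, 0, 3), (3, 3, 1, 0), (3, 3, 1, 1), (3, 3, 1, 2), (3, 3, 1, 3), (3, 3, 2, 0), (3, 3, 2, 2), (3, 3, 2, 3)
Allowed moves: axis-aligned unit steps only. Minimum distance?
11
(one shortest path: (3, 3, 2, 1) → (3, 3, 3, 1) → (2, 3, 3, 1) → (1, 3, 3, 1) → (0, 3, 3, 1) → (0, 2, 3, 1) → (0, 1, 3, 1) → (0, 1, 2, 1) → (0, 1, 1, 1) → (0, 1, 1, 2) → (0, 1, 1, 3) → (1, 1, 1, 3))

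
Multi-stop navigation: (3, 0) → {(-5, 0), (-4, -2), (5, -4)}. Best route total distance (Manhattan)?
20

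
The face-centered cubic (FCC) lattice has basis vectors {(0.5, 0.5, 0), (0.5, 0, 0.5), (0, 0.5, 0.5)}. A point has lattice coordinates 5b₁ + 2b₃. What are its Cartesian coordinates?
(2.5, 3.5, 1)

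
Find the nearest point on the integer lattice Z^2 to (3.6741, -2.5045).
(4, -3)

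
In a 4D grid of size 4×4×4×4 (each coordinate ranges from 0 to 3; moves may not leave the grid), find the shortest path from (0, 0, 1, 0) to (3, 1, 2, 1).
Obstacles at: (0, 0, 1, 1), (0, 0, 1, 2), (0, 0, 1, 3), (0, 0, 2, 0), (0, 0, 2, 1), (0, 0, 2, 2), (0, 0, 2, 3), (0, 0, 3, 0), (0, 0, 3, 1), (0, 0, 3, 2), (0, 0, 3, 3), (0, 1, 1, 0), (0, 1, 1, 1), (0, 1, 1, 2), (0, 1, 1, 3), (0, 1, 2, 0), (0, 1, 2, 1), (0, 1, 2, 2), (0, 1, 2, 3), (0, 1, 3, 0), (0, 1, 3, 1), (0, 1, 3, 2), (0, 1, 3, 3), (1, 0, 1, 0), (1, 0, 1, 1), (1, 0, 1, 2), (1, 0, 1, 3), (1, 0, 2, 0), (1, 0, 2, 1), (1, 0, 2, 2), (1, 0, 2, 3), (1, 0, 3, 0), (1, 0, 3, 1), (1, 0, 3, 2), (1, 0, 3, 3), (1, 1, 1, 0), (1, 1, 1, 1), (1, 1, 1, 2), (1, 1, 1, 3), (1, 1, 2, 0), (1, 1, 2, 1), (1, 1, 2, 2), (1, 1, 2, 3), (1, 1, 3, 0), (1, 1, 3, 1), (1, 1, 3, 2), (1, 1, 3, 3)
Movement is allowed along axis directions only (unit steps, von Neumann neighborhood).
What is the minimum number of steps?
8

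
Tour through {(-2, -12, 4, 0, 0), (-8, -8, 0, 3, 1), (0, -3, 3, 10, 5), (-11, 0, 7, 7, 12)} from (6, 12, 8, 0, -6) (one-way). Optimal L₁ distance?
115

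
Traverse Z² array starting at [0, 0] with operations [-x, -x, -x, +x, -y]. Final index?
(-2, -1)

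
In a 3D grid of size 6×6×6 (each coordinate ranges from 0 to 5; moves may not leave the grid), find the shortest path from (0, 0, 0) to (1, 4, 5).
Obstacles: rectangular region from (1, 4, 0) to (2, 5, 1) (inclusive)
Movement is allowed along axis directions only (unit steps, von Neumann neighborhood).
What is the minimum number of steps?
10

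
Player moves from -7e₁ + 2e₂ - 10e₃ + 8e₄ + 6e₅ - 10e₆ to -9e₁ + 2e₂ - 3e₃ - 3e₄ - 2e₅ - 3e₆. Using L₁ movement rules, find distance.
35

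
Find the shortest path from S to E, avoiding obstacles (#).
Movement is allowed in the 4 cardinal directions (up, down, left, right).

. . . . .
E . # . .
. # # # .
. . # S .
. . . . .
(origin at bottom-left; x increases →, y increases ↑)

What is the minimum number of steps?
7
(one shortest path: (3, 1) → (3, 0) → (2, 0) → (1, 0) → (0, 0) → (0, 1) → (0, 2) → (0, 3))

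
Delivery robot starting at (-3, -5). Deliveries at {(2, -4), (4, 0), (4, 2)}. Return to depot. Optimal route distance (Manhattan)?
28
(one optimal route: (-3, -5) → (2, -4) → (4, 0) → (4, 2) → (-3, -5))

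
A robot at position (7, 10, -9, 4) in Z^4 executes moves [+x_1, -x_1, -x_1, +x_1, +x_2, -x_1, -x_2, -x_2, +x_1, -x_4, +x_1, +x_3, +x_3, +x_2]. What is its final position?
(8, 10, -7, 3)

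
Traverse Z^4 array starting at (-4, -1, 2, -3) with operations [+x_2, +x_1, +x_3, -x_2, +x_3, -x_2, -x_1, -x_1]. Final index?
(-5, -2, 4, -3)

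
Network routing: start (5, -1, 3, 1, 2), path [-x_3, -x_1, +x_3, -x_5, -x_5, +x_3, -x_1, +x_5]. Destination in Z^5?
(3, -1, 4, 1, 1)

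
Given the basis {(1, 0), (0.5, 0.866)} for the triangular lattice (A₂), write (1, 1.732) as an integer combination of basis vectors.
2b₂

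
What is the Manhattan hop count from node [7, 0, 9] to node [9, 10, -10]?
31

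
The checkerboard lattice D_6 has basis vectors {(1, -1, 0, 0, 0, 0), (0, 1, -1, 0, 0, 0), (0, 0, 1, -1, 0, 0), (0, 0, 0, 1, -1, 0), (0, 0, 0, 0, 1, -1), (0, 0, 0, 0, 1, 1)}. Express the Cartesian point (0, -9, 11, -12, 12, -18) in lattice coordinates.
-9b₂ + 2b₃ - 10b₄ + 10b₅ - 8b₆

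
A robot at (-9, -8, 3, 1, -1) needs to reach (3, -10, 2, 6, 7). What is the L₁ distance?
28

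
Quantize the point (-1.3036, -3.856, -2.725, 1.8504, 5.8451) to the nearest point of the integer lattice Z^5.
(-1, -4, -3, 2, 6)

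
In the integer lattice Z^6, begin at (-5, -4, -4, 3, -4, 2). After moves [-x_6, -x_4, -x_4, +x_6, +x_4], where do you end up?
(-5, -4, -4, 2, -4, 2)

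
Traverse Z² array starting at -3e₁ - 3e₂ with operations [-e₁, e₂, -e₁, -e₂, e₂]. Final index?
(-5, -2)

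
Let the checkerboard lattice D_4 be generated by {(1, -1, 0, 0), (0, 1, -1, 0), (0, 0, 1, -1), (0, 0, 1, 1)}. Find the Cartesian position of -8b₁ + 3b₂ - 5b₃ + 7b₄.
(-8, 11, -1, 12)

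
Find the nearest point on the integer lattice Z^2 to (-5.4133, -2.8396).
(-5, -3)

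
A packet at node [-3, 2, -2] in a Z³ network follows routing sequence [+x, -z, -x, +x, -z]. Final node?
(-2, 2, -4)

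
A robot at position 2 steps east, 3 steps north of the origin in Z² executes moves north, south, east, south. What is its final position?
(3, 2)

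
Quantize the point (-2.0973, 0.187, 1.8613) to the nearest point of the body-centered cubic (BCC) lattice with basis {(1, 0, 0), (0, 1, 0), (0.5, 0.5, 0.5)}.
(-2, 0, 2)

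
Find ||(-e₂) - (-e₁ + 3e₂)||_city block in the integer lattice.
5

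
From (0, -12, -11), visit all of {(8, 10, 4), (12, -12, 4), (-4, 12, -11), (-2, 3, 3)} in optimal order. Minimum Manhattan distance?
96
(one optimal route: (0, -12, -11) → (12, -12, 4) → (8, 10, 4) → (-2, 3, 3) → (-4, 12, -11))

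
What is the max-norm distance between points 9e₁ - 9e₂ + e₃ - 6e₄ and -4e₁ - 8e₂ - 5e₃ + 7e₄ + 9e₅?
13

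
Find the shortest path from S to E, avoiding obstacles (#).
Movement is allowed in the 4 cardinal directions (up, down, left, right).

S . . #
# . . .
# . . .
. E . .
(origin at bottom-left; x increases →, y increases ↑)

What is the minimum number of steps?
4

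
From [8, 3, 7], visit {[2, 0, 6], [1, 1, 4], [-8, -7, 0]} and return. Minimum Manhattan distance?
66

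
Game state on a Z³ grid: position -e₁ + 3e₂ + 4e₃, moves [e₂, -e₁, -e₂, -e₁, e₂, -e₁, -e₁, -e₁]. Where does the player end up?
(-6, 4, 4)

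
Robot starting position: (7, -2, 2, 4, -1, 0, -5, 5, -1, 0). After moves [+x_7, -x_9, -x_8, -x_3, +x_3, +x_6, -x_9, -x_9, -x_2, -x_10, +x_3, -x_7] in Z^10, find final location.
(7, -3, 3, 4, -1, 1, -5, 4, -4, -1)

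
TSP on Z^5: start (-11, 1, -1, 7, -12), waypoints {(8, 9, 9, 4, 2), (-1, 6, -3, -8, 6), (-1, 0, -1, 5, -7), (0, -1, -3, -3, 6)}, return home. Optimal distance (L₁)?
150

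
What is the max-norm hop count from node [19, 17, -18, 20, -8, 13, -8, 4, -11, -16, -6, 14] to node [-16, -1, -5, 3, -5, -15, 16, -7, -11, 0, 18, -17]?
35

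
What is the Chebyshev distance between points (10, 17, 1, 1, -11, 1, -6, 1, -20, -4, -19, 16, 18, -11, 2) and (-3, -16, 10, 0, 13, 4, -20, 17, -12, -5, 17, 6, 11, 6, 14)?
36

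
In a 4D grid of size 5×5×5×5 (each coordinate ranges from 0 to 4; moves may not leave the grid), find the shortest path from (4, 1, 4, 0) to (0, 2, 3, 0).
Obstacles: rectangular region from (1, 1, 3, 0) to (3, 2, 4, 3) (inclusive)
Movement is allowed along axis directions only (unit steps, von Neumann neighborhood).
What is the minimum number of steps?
8
(one shortest path: (4, 1, 4, 0) → (4, 0, 4, 0) → (3, 0, 4, 0) → (2, 0, 4, 0) → (1, 0, 4, 0) → (0, 0, 4, 0) → (0, 1, 4, 0) → (0, 2, 4, 0) → (0, 2, 3, 0))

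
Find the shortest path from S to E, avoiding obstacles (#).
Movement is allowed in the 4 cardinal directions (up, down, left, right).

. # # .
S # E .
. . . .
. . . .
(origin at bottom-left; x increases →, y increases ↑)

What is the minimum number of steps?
4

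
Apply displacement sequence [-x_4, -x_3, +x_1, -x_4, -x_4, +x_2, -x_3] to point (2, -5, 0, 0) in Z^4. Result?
(3, -4, -2, -3)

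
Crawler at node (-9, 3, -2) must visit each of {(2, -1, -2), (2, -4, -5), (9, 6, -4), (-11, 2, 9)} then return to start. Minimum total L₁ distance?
88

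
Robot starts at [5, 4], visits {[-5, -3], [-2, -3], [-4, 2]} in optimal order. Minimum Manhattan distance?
20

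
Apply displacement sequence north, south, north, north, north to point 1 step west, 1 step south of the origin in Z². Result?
(-1, 2)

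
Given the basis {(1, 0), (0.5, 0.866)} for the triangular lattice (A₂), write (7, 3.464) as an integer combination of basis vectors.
5b₁ + 4b₂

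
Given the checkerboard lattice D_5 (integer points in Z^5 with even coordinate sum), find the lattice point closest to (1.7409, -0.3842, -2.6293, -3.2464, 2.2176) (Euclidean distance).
(2, 0, -3, -3, 2)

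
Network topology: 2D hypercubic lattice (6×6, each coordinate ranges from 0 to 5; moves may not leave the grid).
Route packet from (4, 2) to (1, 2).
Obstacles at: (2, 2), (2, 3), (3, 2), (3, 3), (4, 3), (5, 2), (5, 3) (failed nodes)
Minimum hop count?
5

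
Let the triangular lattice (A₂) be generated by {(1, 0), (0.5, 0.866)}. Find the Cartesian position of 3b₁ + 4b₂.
(5, 3.464)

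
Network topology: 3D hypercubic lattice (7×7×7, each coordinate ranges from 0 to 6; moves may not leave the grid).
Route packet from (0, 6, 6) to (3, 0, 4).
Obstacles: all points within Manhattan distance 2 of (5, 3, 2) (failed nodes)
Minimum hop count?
11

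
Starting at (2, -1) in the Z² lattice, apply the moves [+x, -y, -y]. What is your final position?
(3, -3)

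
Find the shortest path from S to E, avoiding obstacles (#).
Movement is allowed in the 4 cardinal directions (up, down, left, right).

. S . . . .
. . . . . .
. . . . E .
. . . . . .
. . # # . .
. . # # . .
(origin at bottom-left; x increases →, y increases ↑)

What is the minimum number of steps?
5
(one shortest path: (1, 5) → (2, 5) → (3, 5) → (4, 5) → (4, 4) → (4, 3))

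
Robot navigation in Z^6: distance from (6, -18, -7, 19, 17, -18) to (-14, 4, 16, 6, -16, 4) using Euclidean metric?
56.1694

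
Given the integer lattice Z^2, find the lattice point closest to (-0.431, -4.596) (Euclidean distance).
(0, -5)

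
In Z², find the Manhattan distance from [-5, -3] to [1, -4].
7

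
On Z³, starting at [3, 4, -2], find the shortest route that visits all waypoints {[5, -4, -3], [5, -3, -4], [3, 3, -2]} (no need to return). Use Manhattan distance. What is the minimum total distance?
13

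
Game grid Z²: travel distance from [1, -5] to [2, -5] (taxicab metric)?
1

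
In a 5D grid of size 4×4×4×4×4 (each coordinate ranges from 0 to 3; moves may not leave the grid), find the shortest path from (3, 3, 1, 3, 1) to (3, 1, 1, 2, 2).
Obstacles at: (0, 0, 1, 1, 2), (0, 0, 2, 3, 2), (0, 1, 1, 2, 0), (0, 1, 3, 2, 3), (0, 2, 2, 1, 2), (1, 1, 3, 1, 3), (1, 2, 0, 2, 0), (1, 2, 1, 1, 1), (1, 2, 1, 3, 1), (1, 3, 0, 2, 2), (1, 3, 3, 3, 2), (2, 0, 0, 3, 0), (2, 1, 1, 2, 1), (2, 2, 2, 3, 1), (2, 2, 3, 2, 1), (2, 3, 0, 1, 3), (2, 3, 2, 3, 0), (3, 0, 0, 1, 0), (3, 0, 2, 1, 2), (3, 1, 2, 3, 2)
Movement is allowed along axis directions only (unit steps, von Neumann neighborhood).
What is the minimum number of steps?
4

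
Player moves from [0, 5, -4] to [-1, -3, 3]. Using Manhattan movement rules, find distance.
16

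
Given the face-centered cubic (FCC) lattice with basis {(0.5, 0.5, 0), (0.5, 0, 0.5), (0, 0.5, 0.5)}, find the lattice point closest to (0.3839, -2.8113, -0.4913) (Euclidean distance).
(0.5, -3, -0.5)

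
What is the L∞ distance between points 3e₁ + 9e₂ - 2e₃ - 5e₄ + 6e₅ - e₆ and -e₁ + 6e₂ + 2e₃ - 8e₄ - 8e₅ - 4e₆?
14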